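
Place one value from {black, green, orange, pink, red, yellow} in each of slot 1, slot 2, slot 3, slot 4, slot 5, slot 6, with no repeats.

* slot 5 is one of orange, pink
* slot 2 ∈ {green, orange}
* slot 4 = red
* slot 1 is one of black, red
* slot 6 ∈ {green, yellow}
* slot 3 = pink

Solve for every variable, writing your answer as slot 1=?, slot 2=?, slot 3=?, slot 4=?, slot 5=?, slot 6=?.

slot 3 must be pink (only option left). Strike pink from slot 5.
That leaves slot 4 = red. Eliminate red elsewhere: slot 1.
That leaves slot 5 = orange. Remove orange from slot 2.
That leaves slot 1 = black.
slot 2's domain is down to {green}, so slot 2 = green. Strike green from slot 6.
slot 6 must be yellow (only option left).

slot 1=black, slot 2=green, slot 3=pink, slot 4=red, slot 5=orange, slot 6=yellow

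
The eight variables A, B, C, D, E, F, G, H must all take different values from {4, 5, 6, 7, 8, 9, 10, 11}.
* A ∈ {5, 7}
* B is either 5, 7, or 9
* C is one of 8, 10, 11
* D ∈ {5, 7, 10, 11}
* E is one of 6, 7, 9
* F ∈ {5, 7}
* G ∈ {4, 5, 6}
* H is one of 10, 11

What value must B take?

Among the 8 variables, 4 fits only G (and all 8 values in {4, 5, 6, 7, 8, 9, 10, 11} must be used), so G = 4.
The 7 still-open variables together cover exactly {5, 6, 7, 8, 9, 10, 11} — 7 values for 7 variables — and 6 appears only in E's list, so E = 6.
Among the 6 still-open variables, 8 fits only C (and all 6 values in {5, 7, 8, 9, 10, 11} must be used), so C = 8.
Among the 5 still-open variables, 9 fits only B (and all 5 values in {5, 7, 9, 10, 11} must be used), so B = 9.

9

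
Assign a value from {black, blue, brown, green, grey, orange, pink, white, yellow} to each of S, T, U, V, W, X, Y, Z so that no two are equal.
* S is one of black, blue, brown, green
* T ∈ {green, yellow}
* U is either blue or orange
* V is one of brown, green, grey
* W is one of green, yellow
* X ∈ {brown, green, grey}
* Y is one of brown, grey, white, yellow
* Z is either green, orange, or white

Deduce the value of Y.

white

Among the 8 variables, black fits only S (and all 8 values in {black, blue, brown, green, grey, orange, white, yellow} must be used), so S = black.
The 7 still-open variables together cover exactly {blue, brown, green, grey, orange, white, yellow} — 7 values for 7 variables — and blue appears only in U's list, so U = blue.
Among the 6 still-open variables, orange fits only Z (and all 6 values in {brown, green, grey, orange, white, yellow} must be used), so Z = orange.
The 5 still-open variables together cover exactly {brown, green, grey, white, yellow} — 5 values for 5 variables — and white appears only in Y's list, so Y = white.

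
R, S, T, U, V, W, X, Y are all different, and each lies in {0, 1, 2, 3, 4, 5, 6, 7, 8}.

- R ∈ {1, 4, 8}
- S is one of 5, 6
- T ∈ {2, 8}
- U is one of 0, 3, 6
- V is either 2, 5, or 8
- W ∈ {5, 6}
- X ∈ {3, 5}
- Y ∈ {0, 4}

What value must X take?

Among the 8 variables, 1 fits only R (and all 8 values in {0, 1, 2, 3, 4, 5, 6, 8} must be used), so R = 1.
The 7 still-open variables draw from only 7 values {0, 2, 3, 4, 5, 6, 8}, so each is used; only Y can be 4, hence Y = 4.
The 6 still-open variables together cover exactly {0, 2, 3, 5, 6, 8} — 6 values for 6 variables — and 0 appears only in U's list, so U = 0.
Among the 5 still-open variables, 3 fits only X (and all 5 values in {2, 3, 5, 6, 8} must be used), so X = 3.

3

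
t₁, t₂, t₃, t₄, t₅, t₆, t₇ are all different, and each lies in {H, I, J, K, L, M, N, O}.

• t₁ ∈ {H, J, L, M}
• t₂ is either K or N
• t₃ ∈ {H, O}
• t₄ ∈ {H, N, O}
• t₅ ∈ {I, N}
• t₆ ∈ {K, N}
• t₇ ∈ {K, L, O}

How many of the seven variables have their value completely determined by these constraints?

2

t₂ and t₆ share exactly the 2 values {K, N}; by pigeonhole those values go to them, so strike K, N from t₄, t₅, t₇.
t₅ has just one choice, so t₅ = I.
The 2 variables t₃ and t₄ are confined to {H, O}, which locks those values in; drop them from t₁, t₇.
t₇ must be L (only option left). Eliminate L elsewhere: t₁.
Determined: t₅=I, t₇=L. The other variables each still have more than one consistent value. That makes 2.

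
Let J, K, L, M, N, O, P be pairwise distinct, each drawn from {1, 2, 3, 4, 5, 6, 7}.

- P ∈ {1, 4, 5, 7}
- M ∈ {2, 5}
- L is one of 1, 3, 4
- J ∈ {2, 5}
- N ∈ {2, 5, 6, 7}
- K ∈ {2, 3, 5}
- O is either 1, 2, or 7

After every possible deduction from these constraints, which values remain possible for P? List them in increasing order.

1, 4, 7

The 7 variables draw from only 7 values {1, 2, 3, 4, 5, 6, 7}, so each is used; only N can be 6, hence N = 6.
J and M between them cover only {2, 5} — a naked pair. Remove those values from K, O, P.
K's domain is down to {3}, so K = 3. Eliminate 3 elsewhere: L.
No further eliminations apply; P can still be any of 1, 4, 7.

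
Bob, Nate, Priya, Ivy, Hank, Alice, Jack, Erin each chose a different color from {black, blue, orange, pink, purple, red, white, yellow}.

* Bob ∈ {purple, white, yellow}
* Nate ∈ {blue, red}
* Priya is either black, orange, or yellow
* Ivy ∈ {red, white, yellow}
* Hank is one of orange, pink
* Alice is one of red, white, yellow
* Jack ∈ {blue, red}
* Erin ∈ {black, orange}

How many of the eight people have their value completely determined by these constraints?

2

Among the 8 variables, pink fits only Hank (and all 8 values in {black, blue, orange, pink, purple, red, white, yellow} must be used), so Hank = pink.
The 7 still-open variables together cover exactly {black, blue, orange, purple, red, white, yellow} — 7 values for 7 variables — and purple appears only in Bob's list, so Bob = purple.
The 2 variables Nate and Jack are confined to {blue, red}, which locks those values in; drop them from Ivy, Alice.
Ivy and Alice between them cover only {white, yellow} — a naked pair. Remove those values from Priya.
Determined: Bob=purple, Hank=pink. The other people each still have more than one consistent value. That makes 2.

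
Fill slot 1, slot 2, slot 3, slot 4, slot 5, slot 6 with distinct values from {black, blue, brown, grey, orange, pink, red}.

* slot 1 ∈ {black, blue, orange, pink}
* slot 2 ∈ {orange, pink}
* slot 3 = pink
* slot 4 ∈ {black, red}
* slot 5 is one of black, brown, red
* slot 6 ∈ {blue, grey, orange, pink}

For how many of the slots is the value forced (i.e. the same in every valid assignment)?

2

slot 3 must be pink (only option left). Remove pink from slot 1, slot 2, slot 6.
slot 2's domain is down to {orange}, so slot 2 = orange. Eliminate orange elsewhere: slot 1, slot 6.
Determined: slot 2=orange, slot 3=pink. The other slots each still have more than one consistent value. That makes 2.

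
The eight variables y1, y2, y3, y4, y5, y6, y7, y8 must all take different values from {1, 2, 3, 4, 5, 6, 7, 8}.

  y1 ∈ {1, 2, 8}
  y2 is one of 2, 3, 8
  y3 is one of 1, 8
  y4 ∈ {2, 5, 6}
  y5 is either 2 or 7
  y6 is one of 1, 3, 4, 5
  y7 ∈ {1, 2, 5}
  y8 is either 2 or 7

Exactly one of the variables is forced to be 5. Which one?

y7

Among the 8 variables, 4 fits only y6 (and all 8 values in {1, 2, 3, 4, 5, 6, 7, 8} must be used), so y6 = 4.
The 7 still-open variables draw from only 7 values {1, 2, 3, 5, 6, 7, 8}, so each is used; only y2 can be 3, hence y2 = 3.
The 6 still-open variables draw from only 6 values {1, 2, 5, 6, 7, 8}, so each is used; only y4 can be 6, hence y4 = 6.
The 5 still-open variables together cover exactly {1, 2, 5, 7, 8} — 5 values for 5 variables — and 5 appears only in y7's list, so y7 = 5.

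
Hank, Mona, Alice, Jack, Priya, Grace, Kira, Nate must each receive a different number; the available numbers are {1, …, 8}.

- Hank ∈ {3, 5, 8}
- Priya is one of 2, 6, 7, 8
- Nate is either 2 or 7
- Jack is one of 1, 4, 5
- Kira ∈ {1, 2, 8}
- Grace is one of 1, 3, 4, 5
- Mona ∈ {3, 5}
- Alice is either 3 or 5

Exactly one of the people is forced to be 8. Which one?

The 8 variables together cover exactly {1, 2, 3, 4, 5, 6, 7, 8} — 8 values for 8 variables — and 6 appears only in Priya's list, so Priya = 6.
The 7 still-open variables together cover exactly {1, 2, 3, 4, 5, 7, 8} — 7 values for 7 variables — and 7 appears only in Nate's list, so Nate = 7.
The 6 still-open variables draw from only 6 values {1, 2, 3, 4, 5, 8}, so each is used; only Kira can be 2, hence Kira = 2.
The 5 still-open variables draw from only 5 values {1, 3, 4, 5, 8}, so each is used; only Hank can be 8, hence Hank = 8.

Hank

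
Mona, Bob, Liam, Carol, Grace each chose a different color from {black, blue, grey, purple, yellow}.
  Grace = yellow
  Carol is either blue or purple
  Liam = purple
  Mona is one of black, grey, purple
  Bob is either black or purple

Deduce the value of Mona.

grey

Liam must be purple (only option left). Remove purple from Mona, Bob, Carol.
Carol's domain is down to {blue}, so Carol = blue.
Grace has just one choice, so Grace = yellow.
That leaves Bob = black. Remove black from Mona.
So Mona = grey.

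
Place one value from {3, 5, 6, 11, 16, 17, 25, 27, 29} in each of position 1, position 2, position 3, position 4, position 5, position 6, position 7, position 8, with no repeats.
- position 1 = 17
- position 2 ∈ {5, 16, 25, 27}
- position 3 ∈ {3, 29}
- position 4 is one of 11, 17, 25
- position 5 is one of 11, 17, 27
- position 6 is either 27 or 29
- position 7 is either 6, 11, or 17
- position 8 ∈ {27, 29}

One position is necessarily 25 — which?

position 4

position 1 must be 17 (only option left). Strike 17 from position 4, position 5, position 7.
The 2 variables position 6 and position 8 are confined to {27, 29}, which locks those values in; drop them from position 2, position 3, position 5.
That leaves position 3 = 3.
That leaves position 5 = 11. Strike 11 from position 4, position 7.
So 25 goes to position 4.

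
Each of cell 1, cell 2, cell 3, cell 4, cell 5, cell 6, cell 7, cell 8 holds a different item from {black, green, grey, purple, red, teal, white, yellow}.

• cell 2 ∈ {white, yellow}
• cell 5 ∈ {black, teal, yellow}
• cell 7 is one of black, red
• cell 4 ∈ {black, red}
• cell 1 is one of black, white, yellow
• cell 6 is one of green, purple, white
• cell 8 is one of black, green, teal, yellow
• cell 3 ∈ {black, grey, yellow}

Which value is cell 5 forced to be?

The 8 variables together cover exactly {black, green, grey, purple, red, teal, white, yellow} — 8 values for 8 variables — and grey appears only in cell 3's list, so cell 3 = grey.
The 7 still-open variables together cover exactly {black, green, purple, red, teal, white, yellow} — 7 values for 7 variables — and purple appears only in cell 6's list, so cell 6 = purple.
Among the 6 still-open variables, green fits only cell 8 (and all 6 values in {black, green, red, teal, white, yellow} must be used), so cell 8 = green.
The 5 still-open variables draw from only 5 values {black, red, teal, white, yellow}, so each is used; only cell 5 can be teal, hence cell 5 = teal.

teal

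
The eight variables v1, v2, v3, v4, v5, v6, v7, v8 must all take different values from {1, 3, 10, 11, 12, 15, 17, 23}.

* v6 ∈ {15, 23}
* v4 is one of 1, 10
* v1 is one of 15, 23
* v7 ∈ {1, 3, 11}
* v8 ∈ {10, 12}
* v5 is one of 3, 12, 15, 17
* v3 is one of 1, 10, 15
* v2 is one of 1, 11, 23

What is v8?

The 8 variables draw from only 8 values {1, 3, 10, 11, 12, 15, 17, 23}, so each is used; only v5 can be 17, hence v5 = 17.
The 7 still-open variables together cover exactly {1, 3, 10, 11, 12, 15, 23} — 7 values for 7 variables — and 3 appears only in v7's list, so v7 = 3.
The 6 still-open variables draw from only 6 values {1, 10, 11, 12, 15, 23}, so each is used; only v2 can be 11, hence v2 = 11.
The 5 still-open variables draw from only 5 values {1, 10, 12, 15, 23}, so each is used; only v8 can be 12, hence v8 = 12.

12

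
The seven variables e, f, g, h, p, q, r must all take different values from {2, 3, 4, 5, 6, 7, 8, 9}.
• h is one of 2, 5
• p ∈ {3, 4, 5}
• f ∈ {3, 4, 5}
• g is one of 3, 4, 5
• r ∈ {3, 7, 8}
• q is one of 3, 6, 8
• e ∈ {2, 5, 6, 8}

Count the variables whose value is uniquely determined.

2

Among the 7 variables, 7 fits only r (and all 7 values in {2, 3, 4, 5, 6, 7, 8} must be used), so r = 7.
f, g, p between them cover only {3, 4, 5} — a naked triple. Remove those values from e, h, q.
That leaves h = 2. Eliminate 2 elsewhere: e.
Determined: h=2, r=7. The other variables each still have more than one consistent value. That makes 2.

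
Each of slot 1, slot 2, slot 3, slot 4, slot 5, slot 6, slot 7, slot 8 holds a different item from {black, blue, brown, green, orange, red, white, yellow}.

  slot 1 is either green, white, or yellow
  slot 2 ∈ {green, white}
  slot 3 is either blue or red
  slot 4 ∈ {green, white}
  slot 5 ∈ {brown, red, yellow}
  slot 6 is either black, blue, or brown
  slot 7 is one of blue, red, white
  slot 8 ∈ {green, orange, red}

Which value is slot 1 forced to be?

Among the 8 variables, black fits only slot 6 (and all 8 values in {black, blue, brown, green, orange, red, white, yellow} must be used), so slot 6 = black.
Among the 7 still-open variables, brown fits only slot 5 (and all 7 values in {blue, brown, green, orange, red, white, yellow} must be used), so slot 5 = brown.
Among the 6 still-open variables, orange fits only slot 8 (and all 6 values in {blue, green, orange, red, white, yellow} must be used), so slot 8 = orange.
The 5 still-open variables draw from only 5 values {blue, green, red, white, yellow}, so each is used; only slot 1 can be yellow, hence slot 1 = yellow.

yellow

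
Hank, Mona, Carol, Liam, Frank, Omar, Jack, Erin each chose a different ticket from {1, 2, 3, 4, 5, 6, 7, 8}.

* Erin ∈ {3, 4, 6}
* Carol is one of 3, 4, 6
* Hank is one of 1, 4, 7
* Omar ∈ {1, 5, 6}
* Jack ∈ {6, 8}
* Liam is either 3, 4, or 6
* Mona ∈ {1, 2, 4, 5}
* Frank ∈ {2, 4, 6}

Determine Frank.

The 8 variables together cover exactly {1, 2, 3, 4, 5, 6, 7, 8} — 8 values for 8 variables — and 7 appears only in Hank's list, so Hank = 7.
The 7 still-open variables draw from only 7 values {1, 2, 3, 4, 5, 6, 8}, so each is used; only Jack can be 8, hence Jack = 8.
Carol, Liam, Erin between them cover only {3, 4, 6} — a naked triple. Remove those values from Mona, Frank, Omar.
So Frank = 2.

2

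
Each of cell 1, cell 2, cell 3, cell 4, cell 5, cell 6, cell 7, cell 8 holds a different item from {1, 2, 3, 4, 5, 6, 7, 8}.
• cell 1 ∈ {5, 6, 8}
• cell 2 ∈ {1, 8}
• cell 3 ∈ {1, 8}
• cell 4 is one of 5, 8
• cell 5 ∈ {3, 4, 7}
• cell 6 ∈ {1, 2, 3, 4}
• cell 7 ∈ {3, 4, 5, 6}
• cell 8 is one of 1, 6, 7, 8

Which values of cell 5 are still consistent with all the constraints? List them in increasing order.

3, 4

The 8 variables together cover exactly {1, 2, 3, 4, 5, 6, 7, 8} — 8 values for 8 variables — and 2 appears only in cell 6's list, so cell 6 = 2.
The 2 variables cell 2 and cell 3 are confined to {1, 8}, which locks those values in; drop them from cell 1, cell 4, cell 8.
cell 4's domain is down to {5}, so cell 4 = 5. Remove 5 from cell 1, cell 7.
That leaves cell 1 = 6. So cell 7, cell 8 can't be 6.
cell 8 must be 7 (only option left). Strike 7 from cell 5.
No further eliminations apply; cell 5 can still be any of 3, 4.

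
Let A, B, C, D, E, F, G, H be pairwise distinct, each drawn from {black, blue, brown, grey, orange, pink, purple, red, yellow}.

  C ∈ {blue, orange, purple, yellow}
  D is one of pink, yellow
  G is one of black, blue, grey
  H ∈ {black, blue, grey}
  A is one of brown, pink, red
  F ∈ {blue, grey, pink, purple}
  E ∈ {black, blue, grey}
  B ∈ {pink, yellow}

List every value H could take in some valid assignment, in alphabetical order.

The 2 variables B and D are confined to {pink, yellow}, which locks those values in; drop them from A, C, F.
E, G, H between them cover only {black, blue, grey} — a naked triple. Remove those values from C, F.
F must be purple (only option left). Eliminate purple elsewhere: C.
C has just one choice, so C = orange.
No further eliminations apply; H can still be any of black, blue, grey.

black, blue, grey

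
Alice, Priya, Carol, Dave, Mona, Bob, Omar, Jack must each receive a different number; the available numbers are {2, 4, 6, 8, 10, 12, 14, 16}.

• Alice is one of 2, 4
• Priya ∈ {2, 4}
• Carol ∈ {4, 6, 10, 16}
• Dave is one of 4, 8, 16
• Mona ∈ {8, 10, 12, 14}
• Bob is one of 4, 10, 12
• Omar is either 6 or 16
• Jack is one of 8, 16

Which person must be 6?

The 8 variables together cover exactly {2, 4, 6, 8, 10, 12, 14, 16} — 8 values for 8 variables — and 14 appears only in Mona's list, so Mona = 14.
The 7 still-open variables together cover exactly {2, 4, 6, 8, 10, 12, 16} — 7 values for 7 variables — and 12 appears only in Bob's list, so Bob = 12.
The 6 still-open variables draw from only 6 values {2, 4, 6, 8, 10, 16}, so each is used; only Carol can be 10, hence Carol = 10.
Among the 5 still-open variables, 6 fits only Omar (and all 5 values in {2, 4, 6, 8, 16} must be used), so Omar = 6.

Omar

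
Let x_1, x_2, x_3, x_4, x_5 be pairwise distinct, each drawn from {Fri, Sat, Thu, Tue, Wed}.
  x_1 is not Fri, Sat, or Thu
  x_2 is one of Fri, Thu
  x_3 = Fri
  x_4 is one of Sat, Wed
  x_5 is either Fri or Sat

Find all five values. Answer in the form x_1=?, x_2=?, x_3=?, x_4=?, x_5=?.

x_3 must be Fri (only option left). Eliminate Fri elsewhere: x_2, x_5.
That leaves x_5 = Sat. Remove Sat from x_4.
That leaves x_2 = Thu.
x_4 has just one choice, so x_4 = Wed. Eliminate Wed elsewhere: x_1.
x_1 must be Tue (only option left).

x_1=Tue, x_2=Thu, x_3=Fri, x_4=Wed, x_5=Sat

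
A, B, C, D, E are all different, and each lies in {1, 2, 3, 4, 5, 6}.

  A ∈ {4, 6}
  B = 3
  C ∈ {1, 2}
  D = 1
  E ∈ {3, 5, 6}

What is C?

B must be 3 (only option left). Remove 3 from E.
D must be 1 (only option left). Remove 1 from C.
So C = 2.

2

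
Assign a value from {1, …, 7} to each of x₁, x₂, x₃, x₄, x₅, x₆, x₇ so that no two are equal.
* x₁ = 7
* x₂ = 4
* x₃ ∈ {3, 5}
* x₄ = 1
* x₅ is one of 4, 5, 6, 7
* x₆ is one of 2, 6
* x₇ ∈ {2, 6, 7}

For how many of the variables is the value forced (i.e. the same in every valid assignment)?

x₁ must be 7 (only option left). So x₅, x₇ can't be 7.
x₂ has just one choice, so x₂ = 4. Eliminate 4 elsewhere: x₅.
That leaves x₄ = 1.
The 4 still-open variables together cover exactly {2, 3, 5, 6} — 4 values for 4 variables — and 3 appears only in x₃'s list, so x₃ = 3.
Among the 3 still-open variables, 5 fits only x₅ (and all 3 values in {2, 5, 6} must be used), so x₅ = 5.
Determined: x₁=7, x₂=4, x₃=3, x₄=1, x₅=5. The other variables each still have more than one consistent value. That makes 5.

5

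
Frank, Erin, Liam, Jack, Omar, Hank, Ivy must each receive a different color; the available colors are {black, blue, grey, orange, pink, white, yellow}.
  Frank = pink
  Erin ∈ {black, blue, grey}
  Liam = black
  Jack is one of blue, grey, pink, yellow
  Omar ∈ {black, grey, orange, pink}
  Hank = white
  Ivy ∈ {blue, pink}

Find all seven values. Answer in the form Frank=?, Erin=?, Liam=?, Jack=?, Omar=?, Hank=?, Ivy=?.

Frank=pink, Erin=grey, Liam=black, Jack=yellow, Omar=orange, Hank=white, Ivy=blue

Frank has just one choice, so Frank = pink. Eliminate pink elsewhere: Jack, Omar, Ivy.
Liam has just one choice, so Liam = black. So Erin, Omar can't be black.
Hank must be white (only option left).
Ivy has just one choice, so Ivy = blue. So Erin, Jack can't be blue.
Erin must be grey (only option left). Remove grey from Jack, Omar.
Jack must be yellow (only option left).
Omar must be orange (only option left).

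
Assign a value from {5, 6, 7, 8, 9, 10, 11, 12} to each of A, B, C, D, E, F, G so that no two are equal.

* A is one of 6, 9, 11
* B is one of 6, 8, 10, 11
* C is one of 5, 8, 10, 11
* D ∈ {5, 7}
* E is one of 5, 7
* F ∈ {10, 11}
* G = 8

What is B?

G's domain is down to {8}, so G = 8. Eliminate 8 elsewhere: B, C.
The 6 still-open variables together cover exactly {5, 6, 7, 9, 10, 11} — 6 values for 6 variables — and 9 appears only in A's list, so A = 9.
The 5 still-open variables draw from only 5 values {5, 6, 7, 10, 11}, so each is used; only B can be 6, hence B = 6.

6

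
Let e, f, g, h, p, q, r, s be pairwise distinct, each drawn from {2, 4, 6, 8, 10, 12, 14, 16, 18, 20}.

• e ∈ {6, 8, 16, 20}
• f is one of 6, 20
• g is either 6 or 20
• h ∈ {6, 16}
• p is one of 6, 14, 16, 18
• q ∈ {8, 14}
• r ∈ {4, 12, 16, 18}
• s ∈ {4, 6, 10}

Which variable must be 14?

f and g share exactly the 2 values {6, 20}; by pigeonhole those values go to them, so strike 6, 20 from e, h, p, s.
That leaves h = 16. Remove 16 from e, p, r.
e's domain is down to {8}, so e = 8. Remove 8 from q.
So 14 goes to q.

q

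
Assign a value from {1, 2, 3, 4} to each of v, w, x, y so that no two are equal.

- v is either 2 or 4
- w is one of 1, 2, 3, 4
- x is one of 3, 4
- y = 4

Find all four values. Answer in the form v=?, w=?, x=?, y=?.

y has just one choice, so y = 4. Strike 4 from v, w, x.
v must be 2 (only option left). Strike 2 from w.
That leaves x = 3. Strike 3 from w.
That leaves w = 1.

v=2, w=1, x=3, y=4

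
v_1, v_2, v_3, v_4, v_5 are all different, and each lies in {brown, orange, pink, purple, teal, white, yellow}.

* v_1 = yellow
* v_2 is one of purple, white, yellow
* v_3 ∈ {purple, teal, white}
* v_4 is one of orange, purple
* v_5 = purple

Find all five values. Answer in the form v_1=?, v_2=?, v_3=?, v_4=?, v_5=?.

v_1's domain is down to {yellow}, so v_1 = yellow. Strike yellow from v_2.
v_5's domain is down to {purple}, so v_5 = purple. Strike purple from v_2, v_3, v_4.
v_2 has just one choice, so v_2 = white. Eliminate white elsewhere: v_3.
v_3's domain is down to {teal}, so v_3 = teal.
v_4 must be orange (only option left).

v_1=yellow, v_2=white, v_3=teal, v_4=orange, v_5=purple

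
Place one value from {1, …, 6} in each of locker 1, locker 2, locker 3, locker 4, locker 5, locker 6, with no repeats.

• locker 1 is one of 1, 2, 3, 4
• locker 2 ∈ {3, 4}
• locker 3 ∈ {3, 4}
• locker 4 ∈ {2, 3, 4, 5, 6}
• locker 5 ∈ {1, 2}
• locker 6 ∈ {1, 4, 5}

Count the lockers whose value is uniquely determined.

2

The 6 variables together cover exactly {1, 2, 3, 4, 5, 6} — 6 values for 6 variables — and 6 appears only in locker 4's list, so locker 4 = 6.
The 5 still-open variables draw from only 5 values {1, 2, 3, 4, 5}, so each is used; only locker 6 can be 5, hence locker 6 = 5.
locker 2 and locker 3 between them cover only {3, 4} — a naked pair. Remove those values from locker 1.
Determined: locker 4=6, locker 6=5. The other lockers each still have more than one consistent value. That makes 2.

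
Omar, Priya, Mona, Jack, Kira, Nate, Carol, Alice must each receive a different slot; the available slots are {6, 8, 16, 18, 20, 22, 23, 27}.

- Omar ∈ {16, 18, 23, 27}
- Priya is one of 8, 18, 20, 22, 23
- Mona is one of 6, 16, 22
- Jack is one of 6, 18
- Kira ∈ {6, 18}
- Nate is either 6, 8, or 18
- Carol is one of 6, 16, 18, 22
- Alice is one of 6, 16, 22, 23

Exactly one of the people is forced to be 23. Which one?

The 8 variables draw from only 8 values {6, 8, 16, 18, 20, 22, 23, 27}, so each is used; only Priya can be 20, hence Priya = 20.
The 7 still-open variables draw from only 7 values {6, 8, 16, 18, 22, 23, 27}, so each is used; only Nate can be 8, hence Nate = 8.
The 6 still-open variables together cover exactly {6, 16, 18, 22, 23, 27} — 6 values for 6 variables — and 27 appears only in Omar's list, so Omar = 27.
The 5 still-open variables draw from only 5 values {6, 16, 18, 22, 23}, so each is used; only Alice can be 23, hence Alice = 23.

Alice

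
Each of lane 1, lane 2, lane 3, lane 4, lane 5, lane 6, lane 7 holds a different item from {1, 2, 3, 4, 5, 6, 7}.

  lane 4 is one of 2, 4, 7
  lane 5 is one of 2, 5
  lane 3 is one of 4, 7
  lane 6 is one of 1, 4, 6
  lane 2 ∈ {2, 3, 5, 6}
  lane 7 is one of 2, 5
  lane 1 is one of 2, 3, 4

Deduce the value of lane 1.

3

Among the 7 variables, 1 fits only lane 6 (and all 7 values in {1, 2, 3, 4, 5, 6, 7} must be used), so lane 6 = 1.
Among the 6 still-open variables, 6 fits only lane 2 (and all 6 values in {2, 3, 4, 5, 6, 7} must be used), so lane 2 = 6.
The 5 still-open variables together cover exactly {2, 3, 4, 5, 7} — 5 values for 5 variables — and 3 appears only in lane 1's list, so lane 1 = 3.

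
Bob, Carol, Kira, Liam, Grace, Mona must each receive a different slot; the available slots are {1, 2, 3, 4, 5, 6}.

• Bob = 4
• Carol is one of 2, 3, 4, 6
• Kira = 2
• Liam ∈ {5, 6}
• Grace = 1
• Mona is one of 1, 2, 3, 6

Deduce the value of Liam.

5

Bob must be 4 (only option left). Remove 4 from Carol.
Kira has just one choice, so Kira = 2. Strike 2 from Carol, Mona.
Grace's domain is down to {1}, so Grace = 1. Eliminate 1 elsewhere: Mona.
The 3 still-open variables together cover exactly {3, 5, 6} — 3 values for 3 variables — and 5 appears only in Liam's list, so Liam = 5.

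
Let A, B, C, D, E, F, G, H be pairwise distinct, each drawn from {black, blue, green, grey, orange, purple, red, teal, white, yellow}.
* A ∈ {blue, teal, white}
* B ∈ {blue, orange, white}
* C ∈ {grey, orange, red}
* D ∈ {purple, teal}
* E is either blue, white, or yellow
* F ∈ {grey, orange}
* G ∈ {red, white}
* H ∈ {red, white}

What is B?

The 8 variables draw from only 8 values {blue, grey, orange, purple, red, teal, white, yellow}, so each is used; only D can be purple, hence D = purple.
Among the 7 still-open variables, teal fits only A (and all 7 values in {blue, grey, orange, red, teal, white, yellow} must be used), so A = teal.
Among the 6 still-open variables, yellow fits only E (and all 6 values in {blue, grey, orange, red, white, yellow} must be used), so E = yellow.
Among the 5 still-open variables, blue fits only B (and all 5 values in {blue, grey, orange, red, white} must be used), so B = blue.

blue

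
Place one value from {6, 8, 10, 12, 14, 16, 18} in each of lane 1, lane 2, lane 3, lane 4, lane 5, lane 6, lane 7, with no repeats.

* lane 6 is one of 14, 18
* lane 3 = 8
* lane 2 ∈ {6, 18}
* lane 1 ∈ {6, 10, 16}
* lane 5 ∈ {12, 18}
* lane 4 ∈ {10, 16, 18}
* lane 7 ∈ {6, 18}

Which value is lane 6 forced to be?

lane 3 must be 8 (only option left).
Among the 6 still-open variables, 12 fits only lane 5 (and all 6 values in {6, 10, 12, 14, 16, 18} must be used), so lane 5 = 12.
The 5 still-open variables together cover exactly {6, 10, 14, 16, 18} — 5 values for 5 variables — and 14 appears only in lane 6's list, so lane 6 = 14.

14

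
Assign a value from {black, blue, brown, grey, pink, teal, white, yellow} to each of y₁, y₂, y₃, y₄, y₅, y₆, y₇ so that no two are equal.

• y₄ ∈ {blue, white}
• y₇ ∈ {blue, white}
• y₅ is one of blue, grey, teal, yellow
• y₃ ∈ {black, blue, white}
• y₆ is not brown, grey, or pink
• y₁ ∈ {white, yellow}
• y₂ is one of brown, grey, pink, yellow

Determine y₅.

The 2 variables y₄ and y₇ are confined to {blue, white}, which locks those values in; drop them from y₁, y₃, y₅, y₆.
y₁ must be yellow (only option left). So y₂, y₅, y₆ can't be yellow.
That leaves y₃ = black. So y₆ can't be black.
y₆ has just one choice, so y₆ = teal. Remove teal from y₅.
So y₅ = grey.

grey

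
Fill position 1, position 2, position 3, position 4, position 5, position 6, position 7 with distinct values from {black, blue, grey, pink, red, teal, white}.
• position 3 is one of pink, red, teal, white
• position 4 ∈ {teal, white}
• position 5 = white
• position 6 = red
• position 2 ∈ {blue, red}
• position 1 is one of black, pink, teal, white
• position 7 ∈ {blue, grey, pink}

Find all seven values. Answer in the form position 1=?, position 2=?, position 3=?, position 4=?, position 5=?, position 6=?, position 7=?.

position 1=black, position 2=blue, position 3=pink, position 4=teal, position 5=white, position 6=red, position 7=grey

position 5 must be white (only option left). So position 1, position 3, position 4 can't be white.
position 6's domain is down to {red}, so position 6 = red. Eliminate red elsewhere: position 2, position 3.
position 2's domain is down to {blue}, so position 2 = blue. Strike blue from position 7.
position 4's domain is down to {teal}, so position 4 = teal. Eliminate teal elsewhere: position 1, position 3.
position 3 must be pink (only option left). So position 1, position 7 can't be pink.
position 7 has just one choice, so position 7 = grey.
position 1 must be black (only option left).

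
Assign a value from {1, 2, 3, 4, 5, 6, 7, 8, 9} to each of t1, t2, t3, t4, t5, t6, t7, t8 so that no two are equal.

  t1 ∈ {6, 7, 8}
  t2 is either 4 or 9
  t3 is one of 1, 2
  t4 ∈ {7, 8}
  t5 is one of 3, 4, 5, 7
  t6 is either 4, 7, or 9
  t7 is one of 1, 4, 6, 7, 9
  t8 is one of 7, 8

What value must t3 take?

t4 and t8 between them cover only {7, 8} — a naked pair. Remove those values from t1, t5, t6, t7.
t1's domain is down to {6}, so t1 = 6. Eliminate 6 elsewhere: t7.
t2 and t6 share exactly the 2 values {4, 9}; by pigeonhole those values go to them, so strike 4, 9 from t5, t7.
t7's domain is down to {1}, so t7 = 1. So t3 can't be 1.
So t3 = 2.

2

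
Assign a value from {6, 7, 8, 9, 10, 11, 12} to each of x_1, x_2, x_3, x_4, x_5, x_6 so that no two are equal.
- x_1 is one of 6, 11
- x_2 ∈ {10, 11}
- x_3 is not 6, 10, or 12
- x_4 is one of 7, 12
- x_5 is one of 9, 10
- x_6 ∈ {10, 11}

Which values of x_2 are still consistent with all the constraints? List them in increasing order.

10, 11

x_2 and x_6 share exactly the 2 values {10, 11}; by pigeonhole those values go to them, so strike 10, 11 from x_1, x_3, x_5.
x_1's domain is down to {6}, so x_1 = 6.
x_5's domain is down to {9}, so x_5 = 9. Strike 9 from x_3.
No further eliminations apply; x_2 can still be any of 10, 11.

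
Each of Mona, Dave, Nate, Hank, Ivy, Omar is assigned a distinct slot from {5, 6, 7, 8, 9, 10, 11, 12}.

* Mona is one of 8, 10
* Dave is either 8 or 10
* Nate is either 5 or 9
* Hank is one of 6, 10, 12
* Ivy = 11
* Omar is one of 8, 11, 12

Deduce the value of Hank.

Ivy has just one choice, so Ivy = 11. So Omar can't be 11.
Mona and Dave share exactly the 2 values {8, 10}; by pigeonhole those values go to them, so strike 8, 10 from Hank, Omar.
Omar must be 12 (only option left). Eliminate 12 elsewhere: Hank.
So Hank = 6.

6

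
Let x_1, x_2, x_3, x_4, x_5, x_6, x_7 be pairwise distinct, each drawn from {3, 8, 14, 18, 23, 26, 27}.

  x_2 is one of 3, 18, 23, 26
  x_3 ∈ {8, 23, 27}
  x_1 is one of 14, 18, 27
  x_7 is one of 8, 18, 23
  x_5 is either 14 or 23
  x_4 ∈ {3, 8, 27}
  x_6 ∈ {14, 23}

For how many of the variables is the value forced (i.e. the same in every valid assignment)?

2

The 7 variables draw from only 7 values {3, 8, 14, 18, 23, 26, 27}, so each is used; only x_2 can be 26, hence x_2 = 26.
The 6 still-open variables draw from only 6 values {3, 8, 14, 18, 23, 27}, so each is used; only x_4 can be 3, hence x_4 = 3.
The 2 variables x_5 and x_6 are confined to {14, 23}, which locks those values in; drop them from x_1, x_3, x_7.
Determined: x_2=26, x_4=3. The other variables each still have more than one consistent value. That makes 2.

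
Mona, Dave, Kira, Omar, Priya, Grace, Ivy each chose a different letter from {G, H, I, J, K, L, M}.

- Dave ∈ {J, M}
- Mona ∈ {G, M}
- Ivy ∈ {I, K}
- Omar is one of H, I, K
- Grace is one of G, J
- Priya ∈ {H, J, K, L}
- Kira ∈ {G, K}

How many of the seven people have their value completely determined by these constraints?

The 7 variables draw from only 7 values {G, H, I, J, K, L, M}, so each is used; only Priya can be L, hence Priya = L.
The 6 still-open variables together cover exactly {G, H, I, J, K, M} — 6 values for 6 variables — and H appears only in Omar's list, so Omar = H.
The 5 still-open variables draw from only 5 values {G, I, J, K, M}, so each is used; only Ivy can be I, hence Ivy = I.
Among the 4 still-open variables, K fits only Kira (and all 4 values in {G, J, K, M} must be used), so Kira = K.
Determined: Kira=K, Omar=H, Priya=L, Ivy=I. The other people each still have more than one consistent value. That makes 4.

4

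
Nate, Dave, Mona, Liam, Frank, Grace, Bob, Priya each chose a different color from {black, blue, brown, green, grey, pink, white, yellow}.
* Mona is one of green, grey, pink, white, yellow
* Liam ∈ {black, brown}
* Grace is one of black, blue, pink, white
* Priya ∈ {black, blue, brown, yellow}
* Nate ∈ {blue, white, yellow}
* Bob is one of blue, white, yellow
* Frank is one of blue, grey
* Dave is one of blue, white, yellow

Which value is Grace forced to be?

pink

Among the 8 variables, green fits only Mona (and all 8 values in {black, blue, brown, green, grey, pink, white, yellow} must be used), so Mona = green.
Among the 7 still-open variables, grey fits only Frank (and all 7 values in {black, blue, brown, grey, pink, white, yellow} must be used), so Frank = grey.
The 6 still-open variables together cover exactly {black, blue, brown, pink, white, yellow} — 6 values for 6 variables — and pink appears only in Grace's list, so Grace = pink.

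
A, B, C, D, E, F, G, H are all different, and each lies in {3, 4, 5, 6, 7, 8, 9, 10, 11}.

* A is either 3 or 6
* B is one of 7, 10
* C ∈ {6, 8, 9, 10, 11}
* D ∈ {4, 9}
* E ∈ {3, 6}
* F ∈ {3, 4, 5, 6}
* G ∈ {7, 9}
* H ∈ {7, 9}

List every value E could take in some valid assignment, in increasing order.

3, 6

A and E between them cover only {3, 6} — a naked pair. Remove those values from C, F.
G and H share exactly the 2 values {7, 9}; by pigeonhole those values go to them, so strike 7, 9 from B, C, D.
That leaves B = 10. So C can't be 10.
D has just one choice, so D = 4. Strike 4 from F.
That leaves F = 5.
No further eliminations apply; E can still be any of 3, 6.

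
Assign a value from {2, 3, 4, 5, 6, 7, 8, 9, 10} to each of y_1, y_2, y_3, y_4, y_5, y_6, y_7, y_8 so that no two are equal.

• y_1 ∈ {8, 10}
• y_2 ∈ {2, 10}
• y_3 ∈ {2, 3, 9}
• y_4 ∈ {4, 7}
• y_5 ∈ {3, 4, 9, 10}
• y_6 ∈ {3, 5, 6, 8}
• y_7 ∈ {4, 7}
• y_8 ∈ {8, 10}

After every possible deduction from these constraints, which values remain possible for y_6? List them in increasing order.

5, 6

The 2 variables y_1 and y_8 are confined to {8, 10}, which locks those values in; drop them from y_2, y_5, y_6.
That leaves y_2 = 2. Strike 2 from y_3.
y_4 and y_7 share exactly the 2 values {4, 7}; by pigeonhole those values go to them, so strike 4, 7 from y_5.
The 2 variables y_3 and y_5 are confined to {3, 9}, which locks those values in; drop them from y_6.
No further eliminations apply; y_6 can still be any of 5, 6.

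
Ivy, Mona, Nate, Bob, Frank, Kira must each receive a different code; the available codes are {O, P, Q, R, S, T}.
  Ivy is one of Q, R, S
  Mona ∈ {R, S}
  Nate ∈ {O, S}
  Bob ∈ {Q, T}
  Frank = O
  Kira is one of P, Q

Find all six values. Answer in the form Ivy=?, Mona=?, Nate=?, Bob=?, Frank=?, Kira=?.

Ivy=Q, Mona=R, Nate=S, Bob=T, Frank=O, Kira=P

Frank must be O (only option left). Eliminate O elsewhere: Nate.
That leaves Nate = S. Strike S from Ivy, Mona.
That leaves Mona = R. Strike R from Ivy.
Ivy must be Q (only option left). Remove Q from Bob, Kira.
Bob has just one choice, so Bob = T.
That leaves Kira = P.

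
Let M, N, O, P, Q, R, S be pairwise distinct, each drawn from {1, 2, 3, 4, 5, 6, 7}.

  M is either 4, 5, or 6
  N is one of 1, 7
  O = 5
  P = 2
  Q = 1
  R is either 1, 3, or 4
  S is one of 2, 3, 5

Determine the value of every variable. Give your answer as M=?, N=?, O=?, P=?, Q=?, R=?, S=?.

M=6, N=7, O=5, P=2, Q=1, R=4, S=3

O must be 5 (only option left). Strike 5 from M, S.
P has just one choice, so P = 2. So S can't be 2.
Q's domain is down to {1}, so Q = 1. So N, R can't be 1.
S's domain is down to {3}, so S = 3. Strike 3 from R.
That leaves N = 7.
R's domain is down to {4}, so R = 4. So M can't be 4.
M must be 6 (only option left).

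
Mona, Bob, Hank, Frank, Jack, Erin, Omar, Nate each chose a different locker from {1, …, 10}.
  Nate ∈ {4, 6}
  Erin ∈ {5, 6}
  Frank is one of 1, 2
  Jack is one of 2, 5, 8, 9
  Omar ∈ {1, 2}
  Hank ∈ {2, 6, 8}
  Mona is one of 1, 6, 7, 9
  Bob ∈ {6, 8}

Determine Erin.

Among the 8 variables, 4 fits only Nate (and all 8 values in {1, 2, 4, 5, 6, 7, 8, 9} must be used), so Nate = 4.
The 7 still-open variables together cover exactly {1, 2, 5, 6, 7, 8, 9} — 7 values for 7 variables — and 7 appears only in Mona's list, so Mona = 7.
The 6 still-open variables together cover exactly {1, 2, 5, 6, 8, 9} — 6 values for 6 variables — and 9 appears only in Jack's list, so Jack = 9.
Among the 5 still-open variables, 5 fits only Erin (and all 5 values in {1, 2, 5, 6, 8} must be used), so Erin = 5.

5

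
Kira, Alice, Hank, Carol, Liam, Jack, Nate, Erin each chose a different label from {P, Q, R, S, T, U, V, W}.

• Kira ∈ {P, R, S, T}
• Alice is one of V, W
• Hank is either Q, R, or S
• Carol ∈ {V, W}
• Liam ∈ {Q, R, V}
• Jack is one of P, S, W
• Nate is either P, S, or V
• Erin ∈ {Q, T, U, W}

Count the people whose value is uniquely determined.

2

The 8 variables draw from only 8 values {P, Q, R, S, T, U, V, W}, so each is used; only Erin can be U, hence Erin = U.
The 7 still-open variables together cover exactly {P, Q, R, S, T, V, W} — 7 values for 7 variables — and T appears only in Kira's list, so Kira = T.
Alice and Carol between them cover only {V, W} — a naked pair. Remove those values from Liam, Jack, Nate.
Jack and Nate between them cover only {P, S} — a naked pair. Remove those values from Hank.
Determined: Kira=T, Erin=U. The other people each still have more than one consistent value. That makes 2.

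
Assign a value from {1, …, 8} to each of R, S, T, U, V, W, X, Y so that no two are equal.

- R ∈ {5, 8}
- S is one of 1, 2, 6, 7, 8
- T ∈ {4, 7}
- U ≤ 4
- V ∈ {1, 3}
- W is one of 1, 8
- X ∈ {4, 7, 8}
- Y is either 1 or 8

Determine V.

The 8 variables together cover exactly {1, 2, 3, 4, 5, 6, 7, 8} — 8 values for 8 variables — and 5 appears only in R's list, so R = 5.
The 7 still-open variables draw from only 7 values {1, 2, 3, 4, 6, 7, 8}, so each is used; only S can be 6, hence S = 6.
The 6 still-open variables draw from only 6 values {1, 2, 3, 4, 7, 8}, so each is used; only U can be 2, hence U = 2.
Among the 5 still-open variables, 3 fits only V (and all 5 values in {1, 3, 4, 7, 8} must be used), so V = 3.

3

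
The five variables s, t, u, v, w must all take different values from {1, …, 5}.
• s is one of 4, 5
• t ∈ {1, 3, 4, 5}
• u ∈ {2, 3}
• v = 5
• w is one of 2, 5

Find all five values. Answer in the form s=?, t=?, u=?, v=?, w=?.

v has just one choice, so v = 5. Remove 5 from s, t, w.
w must be 2 (only option left). So u can't be 2.
s must be 4 (only option left). So t can't be 4.
u's domain is down to {3}, so u = 3. Eliminate 3 elsewhere: t.
That leaves t = 1.

s=4, t=1, u=3, v=5, w=2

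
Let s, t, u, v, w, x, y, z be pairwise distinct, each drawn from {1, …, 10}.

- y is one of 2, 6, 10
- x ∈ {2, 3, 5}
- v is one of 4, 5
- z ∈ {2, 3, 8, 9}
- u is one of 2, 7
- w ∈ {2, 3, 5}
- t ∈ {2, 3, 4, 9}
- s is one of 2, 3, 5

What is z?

s, w, x share exactly the 3 values {2, 3, 5}; by pigeonhole those values go to them, so strike 2, 3, 5 from t, u, v, y, z.
That leaves u = 7.
v must be 4 (only option left). So t can't be 4.
t has just one choice, so t = 9. Remove 9 from z.
So z = 8.

8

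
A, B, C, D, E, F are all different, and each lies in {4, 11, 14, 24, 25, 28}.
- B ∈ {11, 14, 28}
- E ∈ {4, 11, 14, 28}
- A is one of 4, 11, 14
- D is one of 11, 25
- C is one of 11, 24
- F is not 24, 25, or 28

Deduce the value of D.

25

The 6 variables together cover exactly {4, 11, 14, 24, 25, 28} — 6 values for 6 variables — and 24 appears only in C's list, so C = 24.
Among the 5 still-open variables, 25 fits only D (and all 5 values in {4, 11, 14, 25, 28} must be used), so D = 25.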